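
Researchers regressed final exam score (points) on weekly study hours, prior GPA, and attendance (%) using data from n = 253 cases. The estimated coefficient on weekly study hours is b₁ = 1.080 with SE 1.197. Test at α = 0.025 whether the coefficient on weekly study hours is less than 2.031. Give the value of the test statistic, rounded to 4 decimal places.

H₀: β₁ = 2.031 vs H₁: β₁ < 2.031.
t = (b₁ − β₁⁰)/SE = (1.080 − 2.031) / 1.197 = -0.7945.
df = n − k − 1 = 253 − 3 − 1 = 249.
One-sided p ≈ 0.2138, which is ≥ 0.025, so fail to reject H₀.
The data do not give significant evidence that the true slope on weekly study hours is below 2.031 points per unit, holding the other predictors fixed.

t = -0.7945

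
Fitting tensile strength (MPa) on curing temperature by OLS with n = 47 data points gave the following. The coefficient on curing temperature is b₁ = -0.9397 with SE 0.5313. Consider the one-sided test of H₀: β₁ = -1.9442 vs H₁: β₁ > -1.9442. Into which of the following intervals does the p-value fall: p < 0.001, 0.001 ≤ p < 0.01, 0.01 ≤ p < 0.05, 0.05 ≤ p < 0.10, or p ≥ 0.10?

t = (-0.9397 − (-1.9442)) / 0.5313 = 1.891.
df = n − 2 = 47 − 2 = 45.
One-sided p = P(T_{45} > t) ≈ 0.0326.
So 0.01 ≤ p < 0.05.

0.01 ≤ p < 0.05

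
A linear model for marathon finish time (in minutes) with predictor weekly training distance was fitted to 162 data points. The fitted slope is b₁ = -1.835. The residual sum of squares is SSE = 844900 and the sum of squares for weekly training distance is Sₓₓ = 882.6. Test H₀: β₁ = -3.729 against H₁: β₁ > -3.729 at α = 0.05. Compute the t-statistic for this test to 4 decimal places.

MSE = SSE/(n − 2) = 844900/160 = 5280.62.
SE(b₁) = √(MSE/Sₓₓ) = √(5280.62/882.6) = 2.44602.
t = (-1.835 − (-3.729)) / 2.44602 = 0.7743.
df = n − 2 = 160.
One-sided p ≈ 0.2199, which is ≥ 0.05, so fail to reject H₀.
The data do not give significant evidence that the true slope on weekly training distance exceeds -3.729 minutes per unit.

t = 0.7743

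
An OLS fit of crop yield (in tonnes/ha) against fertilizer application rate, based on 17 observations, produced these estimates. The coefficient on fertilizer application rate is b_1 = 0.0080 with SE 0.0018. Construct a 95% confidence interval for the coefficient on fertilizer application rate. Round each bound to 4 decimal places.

(0.0042, 0.0118)

df = n − 2 = 17 − 2 = 15.
t* = t_{0.025, 15} = 2.13145.
Margin = t* × SE = 2.13145 × 0.0018 = 0.003837.
CI: 0.0080 ± 0.003837 → (0.0042, 0.0118).
With 95% confidence, each one-unit increase in fertilizer application rate is associated with a change of between 0.0042 and 0.0118 tonnes/ha in crop yield.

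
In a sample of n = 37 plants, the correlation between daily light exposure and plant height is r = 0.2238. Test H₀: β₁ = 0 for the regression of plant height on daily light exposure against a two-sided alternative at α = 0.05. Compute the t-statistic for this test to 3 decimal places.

t = 1.358

t = r·√(n − 2)/√(1 − r²) = 0.2238·√35/√0.949914 = 1.358.
df = n − 2 = 35.
Two-sided p ≈ 0.1830, which is ≥ 0.05, so fail to reject H₀.
The data do not give significant evidence of a linear association between daily light exposure and plant height.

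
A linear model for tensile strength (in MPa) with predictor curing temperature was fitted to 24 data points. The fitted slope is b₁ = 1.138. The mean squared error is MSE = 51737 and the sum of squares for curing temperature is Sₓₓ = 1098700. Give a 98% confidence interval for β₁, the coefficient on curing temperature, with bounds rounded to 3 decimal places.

SE(b₁) = √(MSE/Sₓₓ) = √(51737/1098700) = 0.217001.
df = n − 2 = 22.
t* = t_{0.01, 22} = 2.508325.
Margin = t* × SE = 2.508325 × 0.217001 = 0.54431.
CI: 1.138 ± 0.54431 → (0.594, 1.682).
With 98% confidence, each one-unit increase in curing temperature is associated with a change of between 0.594 and 1.682 MPa in tensile strength.

(0.594, 1.682)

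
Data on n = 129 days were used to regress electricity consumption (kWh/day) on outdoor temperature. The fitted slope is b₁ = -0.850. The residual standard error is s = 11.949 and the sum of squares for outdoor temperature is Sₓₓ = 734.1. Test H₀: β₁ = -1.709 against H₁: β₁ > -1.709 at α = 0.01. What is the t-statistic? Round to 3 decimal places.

SE(b₁) = s/√Sₓₓ = 11.949/√734.1 = 0.441016.
t = (-0.850 − (-1.709)) / 0.441016 = 1.948.
df = n − 2 = 127.
One-sided p ≈ 0.0268, which is ≥ 0.01, so fail to reject H₀.
The data do not give significant evidence that the true slope on outdoor temperature exceeds -1.709 kWh/day per unit.

t = 1.948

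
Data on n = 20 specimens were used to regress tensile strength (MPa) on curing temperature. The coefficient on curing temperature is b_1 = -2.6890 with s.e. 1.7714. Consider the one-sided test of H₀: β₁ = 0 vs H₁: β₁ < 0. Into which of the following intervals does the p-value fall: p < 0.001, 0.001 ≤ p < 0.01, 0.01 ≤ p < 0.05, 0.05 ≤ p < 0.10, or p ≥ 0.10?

0.05 ≤ p < 0.10

t = -2.6890 / 1.7714 = -1.518.
df = n − 2 = 20 − 2 = 18.
One-sided p = P(T_{18} < t) ≈ 0.0732.
So 0.05 ≤ p < 0.10.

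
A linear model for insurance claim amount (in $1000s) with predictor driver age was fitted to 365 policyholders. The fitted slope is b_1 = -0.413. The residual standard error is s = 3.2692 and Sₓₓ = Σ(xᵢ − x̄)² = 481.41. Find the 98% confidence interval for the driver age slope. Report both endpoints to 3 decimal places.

(-0.761, -0.065)

SE(b_1) = s/√Sₓₓ = 3.2692/√481.41 = 0.148999.
df = n − 2 = 363.
t* = t_{0.01, 363} = 2.336664.
Margin = t* × SE = 2.336664 × 0.148999 = 0.34816.
CI: -0.413 ± 0.34816 → (-0.761, -0.065).
With 98% confidence, each one-unit increase in driver age is associated with a change of between -0.761 and -0.065 $1000s in insurance claim amount.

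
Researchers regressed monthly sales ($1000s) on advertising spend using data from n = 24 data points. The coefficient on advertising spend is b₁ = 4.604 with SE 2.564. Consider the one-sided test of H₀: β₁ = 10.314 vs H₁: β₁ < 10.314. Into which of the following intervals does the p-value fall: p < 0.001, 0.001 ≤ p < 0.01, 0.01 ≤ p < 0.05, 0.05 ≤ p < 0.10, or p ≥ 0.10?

0.01 ≤ p < 0.05

t = (4.604 − 10.314) / 2.564 = -2.227.
df = n − 2 = 24 − 2 = 22.
One-sided p = P(T_{22} < t) ≈ 0.0182.
So 0.01 ≤ p < 0.05.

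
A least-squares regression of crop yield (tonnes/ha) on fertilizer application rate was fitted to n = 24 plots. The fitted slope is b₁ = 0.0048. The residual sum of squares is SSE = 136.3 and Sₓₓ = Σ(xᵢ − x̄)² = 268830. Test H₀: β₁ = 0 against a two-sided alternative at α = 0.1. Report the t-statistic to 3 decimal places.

t = 1.000

MSE = SSE/(n − 2) = 136.3/22 = 6.19545.
SE(b₁) = √(MSE/Sₓₓ) = √(6.19545/268830) = 0.00480062.
t = 0.0048 / 0.00480062 = 1.000.
df = n − 2 = 22.
Two-sided p ≈ 0.3282, which is ≥ 0.1, so fail to reject H₀.
The data do not give significant evidence of an association between fertilizer application rate and crop yield.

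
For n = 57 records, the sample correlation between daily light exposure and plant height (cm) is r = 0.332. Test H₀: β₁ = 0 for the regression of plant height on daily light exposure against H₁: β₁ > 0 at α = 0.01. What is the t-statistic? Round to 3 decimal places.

t = r·√(n − 2)/√(1 − r²) = 0.332·√55/√0.889776 = 2.610.
df = n − 2 = 55.
One-sided p ≈ 0.0058, which is < 0.01, so reject H₀.
There is evidence of a linear association between daily light exposure and plant height.

t = 2.610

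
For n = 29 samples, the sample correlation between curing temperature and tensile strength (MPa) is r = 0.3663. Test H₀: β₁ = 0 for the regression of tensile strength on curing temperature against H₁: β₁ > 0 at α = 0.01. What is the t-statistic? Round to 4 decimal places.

t = 2.0455

t = r·√(n − 2)/√(1 − r²) = 0.3663·√27/√0.865824 = 2.0455.
df = n − 2 = 27.
One-sided p ≈ 0.0253, which is ≥ 0.01, so fail to reject H₀.
The data do not give significant evidence of a linear association between curing temperature and tensile strength.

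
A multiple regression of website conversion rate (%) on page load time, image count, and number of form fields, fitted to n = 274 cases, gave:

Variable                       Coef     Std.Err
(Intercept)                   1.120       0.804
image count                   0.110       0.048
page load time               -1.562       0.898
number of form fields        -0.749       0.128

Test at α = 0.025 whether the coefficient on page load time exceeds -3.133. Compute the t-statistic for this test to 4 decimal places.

t = 1.7494

Read off: b = -1.562, SE = 0.898 for page load time.
H₀: β₁ = -3.133 vs H₁: β₁ > -3.133.
t = (-1.562 − (-3.133)) / 0.898 = 1.7494.
df = n − k − 1 = 274 − 3 − 1 = 270.
One-sided p ≈ 0.0407, which is ≥ 0.025, so fail to reject H₀.
The data do not give significant evidence that the true slope on page load time exceeds -3.133 % per unit, holding the other predictors fixed.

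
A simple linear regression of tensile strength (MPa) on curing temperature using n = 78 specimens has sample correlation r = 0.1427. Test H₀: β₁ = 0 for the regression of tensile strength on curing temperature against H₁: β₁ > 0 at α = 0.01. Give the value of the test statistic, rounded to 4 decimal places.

t = r·√(n − 2)/√(1 − r²) = 0.1427·√76/√0.979637 = 1.2569.
df = n − 2 = 76.
One-sided p ≈ 0.1063, which is ≥ 0.01, so fail to reject H₀.
The data do not give significant evidence of a linear association between curing temperature and tensile strength.

t = 1.2569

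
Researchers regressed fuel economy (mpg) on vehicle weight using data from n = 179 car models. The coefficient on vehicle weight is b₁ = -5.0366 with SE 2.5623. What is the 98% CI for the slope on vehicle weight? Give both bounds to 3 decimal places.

(-11.052, 0.979)

df = n − 2 = 179 − 2 = 177.
t* = t_{0.01, 177} = 2.3476.
Margin = t* × SE = 2.3476 × 2.5623 = 6.01526.
CI: -5.0366 ± 6.01526 → (-11.052, 0.979).
With 98% confidence, each one-unit increase in vehicle weight is associated with a change of between -11.052 and 0.979 mpg in fuel economy.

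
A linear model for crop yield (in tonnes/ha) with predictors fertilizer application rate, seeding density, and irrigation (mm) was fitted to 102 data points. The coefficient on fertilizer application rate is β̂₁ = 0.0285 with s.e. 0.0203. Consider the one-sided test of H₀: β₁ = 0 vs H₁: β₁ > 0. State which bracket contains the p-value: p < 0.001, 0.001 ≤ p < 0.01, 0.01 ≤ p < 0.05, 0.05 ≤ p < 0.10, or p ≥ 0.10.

t = 0.0285 / 0.0203 = 1.404.
df = n − k − 1 = 102 − 3 − 1 = 98.
One-sided p = P(T_{98} > t) ≈ 0.0817.
So 0.05 ≤ p < 0.10.

0.05 ≤ p < 0.10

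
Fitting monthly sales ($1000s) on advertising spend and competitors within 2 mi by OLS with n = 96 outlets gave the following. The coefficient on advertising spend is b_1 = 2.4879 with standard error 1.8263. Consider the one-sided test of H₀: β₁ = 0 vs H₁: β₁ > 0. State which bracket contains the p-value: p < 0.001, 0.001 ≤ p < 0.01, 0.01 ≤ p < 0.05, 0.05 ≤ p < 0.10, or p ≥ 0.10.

t = 2.4879 / 1.8263 = 1.362.
df = n − k − 1 = 96 − 2 − 1 = 93.
One-sided p = P(T_{93} > t) ≈ 0.0882.
So 0.05 ≤ p < 0.10.

0.05 ≤ p < 0.10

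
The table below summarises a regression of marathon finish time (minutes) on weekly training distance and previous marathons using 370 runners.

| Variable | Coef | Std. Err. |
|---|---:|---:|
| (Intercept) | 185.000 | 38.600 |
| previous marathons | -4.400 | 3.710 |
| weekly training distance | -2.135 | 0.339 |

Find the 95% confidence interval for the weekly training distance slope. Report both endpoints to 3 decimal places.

Read off: b = -2.135, SE = 0.339 for weekly training distance.
df = n − k − 1 = 370 − 2 − 1 = 367.
t* = t_{0.025, 367} = 1.966449.
Margin = t* × SE = 1.966449 × 0.339 = 0.66663.
CI: -2.135 ± 0.66663 → (-2.802, -1.468).

(-2.802, -1.468)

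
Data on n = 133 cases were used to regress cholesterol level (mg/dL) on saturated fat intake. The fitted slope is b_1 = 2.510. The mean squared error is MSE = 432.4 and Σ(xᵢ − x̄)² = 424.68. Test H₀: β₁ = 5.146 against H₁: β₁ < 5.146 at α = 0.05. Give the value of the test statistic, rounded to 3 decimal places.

t = -2.612

SE(b_1) = √(MSE/Sₓₓ) = √(432.4/424.68) = 1.00905.
t = (2.510 − 5.146) / 1.00905 = -2.612.
df = n − 2 = 131.
One-sided p ≈ 0.0050, which is < 0.05, so reject H₀.
There is evidence that the true slope on saturated fat intake is below 5.146 mg/dL per unit.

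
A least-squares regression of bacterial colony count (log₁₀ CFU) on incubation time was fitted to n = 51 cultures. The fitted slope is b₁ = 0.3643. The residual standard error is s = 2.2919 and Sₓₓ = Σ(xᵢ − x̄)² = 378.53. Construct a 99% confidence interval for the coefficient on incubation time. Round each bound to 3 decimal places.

(0.049, 0.680)

SE(b₁) = s/√Sₓₓ = 2.2919/√378.53 = 0.1178.
df = n − 2 = 49.
t* = t_{0.005, 49} = 2.679952.
Margin = t* × SE = 2.679952 × 0.1178 = 0.31570.
CI: 0.3643 ± 0.31570 → (0.049, 0.680).
With 99% confidence, each one-unit increase in incubation time is associated with a change of between 0.049 and 0.680 log₁₀ CFU in bacterial colony count.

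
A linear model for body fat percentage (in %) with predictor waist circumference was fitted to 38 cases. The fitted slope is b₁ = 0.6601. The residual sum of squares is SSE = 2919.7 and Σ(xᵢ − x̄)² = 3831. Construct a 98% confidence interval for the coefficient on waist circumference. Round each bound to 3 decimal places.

MSE = SSE/(n − 2) = 2919.7/36 = 81.1028.
SE(b₁) = √(MSE/Sₓₓ) = √(81.1028/3831) = 0.1455.
df = n − 2 = 36.
t* = t_{0.01, 36} = 2.434494.
Margin = t* × SE = 2.434494 × 0.1455 = 0.35422.
CI: 0.6601 ± 0.35422 → (0.306, 1.014).
With 98% confidence, each one-unit increase in waist circumference is associated with a change of between 0.306 and 1.014 % in body fat percentage.

(0.306, 1.014)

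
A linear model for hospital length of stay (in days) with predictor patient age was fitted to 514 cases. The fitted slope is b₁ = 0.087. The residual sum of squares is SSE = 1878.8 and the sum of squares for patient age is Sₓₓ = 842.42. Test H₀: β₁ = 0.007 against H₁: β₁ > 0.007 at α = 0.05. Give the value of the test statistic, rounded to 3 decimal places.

t = 1.212

MSE = SSE/(n − 2) = 1878.8/512 = 3.66953.
SE(b₁) = √(MSE/Sₓₓ) = √(3.66953/842.42) = 0.0659995.
t = (0.087 − 0.007) / 0.0659995 = 1.212.
df = n − 2 = 512.
One-sided p ≈ 0.1130, which is ≥ 0.05, so fail to reject H₀.
The data do not give significant evidence that the true slope on patient age exceeds 0.007 days per unit.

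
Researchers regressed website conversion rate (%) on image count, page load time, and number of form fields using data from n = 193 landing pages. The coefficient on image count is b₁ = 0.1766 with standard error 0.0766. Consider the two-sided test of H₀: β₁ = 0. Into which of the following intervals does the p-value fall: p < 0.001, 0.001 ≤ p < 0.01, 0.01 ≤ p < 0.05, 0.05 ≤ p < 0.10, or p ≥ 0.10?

t = 0.1766 / 0.0766 = 2.305.
df = n − k − 1 = 193 − 3 − 1 = 189.
Two-sided p = 2·P(T_{189} > |t|) ≈ 0.0222.
So 0.01 ≤ p < 0.05.

0.01 ≤ p < 0.05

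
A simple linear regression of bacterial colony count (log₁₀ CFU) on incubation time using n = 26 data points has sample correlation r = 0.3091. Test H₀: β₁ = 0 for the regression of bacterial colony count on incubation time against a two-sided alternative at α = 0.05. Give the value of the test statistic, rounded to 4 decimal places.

t = 1.5922

t = r·√(n − 2)/√(1 − r²) = 0.3091·√24/√0.904457 = 1.5922.
df = n − 2 = 24.
Two-sided p ≈ 0.1244, which is ≥ 0.05, so fail to reject H₀.
The data do not give significant evidence of a linear association between incubation time and bacterial colony count.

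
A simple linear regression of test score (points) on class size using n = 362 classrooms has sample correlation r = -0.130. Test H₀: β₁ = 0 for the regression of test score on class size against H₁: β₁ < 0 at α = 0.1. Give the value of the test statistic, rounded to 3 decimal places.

t = -2.488

t = r·√(n − 2)/√(1 − r²) = -0.130·√360/√0.9831 = -2.488.
df = n − 2 = 360.
One-sided p ≈ 0.0067, which is < 0.1, so reject H₀.
There is evidence of a linear association between class size and test score.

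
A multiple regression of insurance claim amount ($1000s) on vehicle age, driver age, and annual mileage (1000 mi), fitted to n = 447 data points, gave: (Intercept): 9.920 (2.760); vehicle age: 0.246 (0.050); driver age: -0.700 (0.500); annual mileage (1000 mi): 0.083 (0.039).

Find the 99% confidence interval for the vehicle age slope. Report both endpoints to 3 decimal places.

(0.117, 0.375)

Read off: b = 0.246, SE = 0.050 for vehicle age.
df = n − k − 1 = 447 − 3 − 1 = 443.
t* = t_{0.005, 443} = 2.586973.
Margin = t* × SE = 2.586973 × 0.050 = 0.12935.
CI: 0.246 ± 0.12935 → (0.117, 0.375).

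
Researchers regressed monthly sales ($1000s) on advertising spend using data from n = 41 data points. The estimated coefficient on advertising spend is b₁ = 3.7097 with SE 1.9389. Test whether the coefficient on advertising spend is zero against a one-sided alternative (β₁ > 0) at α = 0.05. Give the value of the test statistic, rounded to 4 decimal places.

t = 1.9133

H₀: β₁ = 0 vs H₁: β₁ > 0.
t = (b₁ − β₁⁰)/SE = 3.7097 / 1.9389 = 1.9133.
df = n − 2 = 41 − 2 = 39.
One-sided p ≈ 0.0315, which is < 0.05, so reject H₀.
There is evidence that the true slope on advertising spend is positive.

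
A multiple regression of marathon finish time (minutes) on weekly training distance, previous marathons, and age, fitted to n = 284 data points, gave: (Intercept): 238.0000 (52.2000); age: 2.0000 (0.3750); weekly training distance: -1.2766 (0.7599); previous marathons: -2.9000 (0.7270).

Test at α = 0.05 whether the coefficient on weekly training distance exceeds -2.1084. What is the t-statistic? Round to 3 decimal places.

Read off: b = -1.2766, SE = 0.7599 for weekly training distance.
H₀: β₁ = -2.1084 vs H₁: β₁ > -2.1084.
t = (-1.2766 − (-2.1084)) / 0.7599 = 1.095.
df = n − k − 1 = 284 − 3 − 1 = 280.
One-sided p ≈ 0.1373, which is ≥ 0.05, so fail to reject H₀.
The data do not give significant evidence that the true slope on weekly training distance exceeds -2.1084 minutes per unit, holding the other predictors fixed.

t = 1.095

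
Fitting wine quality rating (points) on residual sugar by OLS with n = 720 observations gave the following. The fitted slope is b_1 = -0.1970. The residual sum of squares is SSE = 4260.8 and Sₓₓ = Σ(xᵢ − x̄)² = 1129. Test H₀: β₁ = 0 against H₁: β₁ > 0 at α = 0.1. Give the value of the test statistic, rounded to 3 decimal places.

t = -2.717

MSE = SSE/(n − 2) = 4260.8/718 = 5.93426.
SE(b_1) = √(MSE/Sₓₓ) = √(5.93426/1129) = 0.0724997.
t = -0.1970 / 0.0724997 = -2.717.
df = n − 2 = 718.
One-sided p ≈ 0.9966, which is ≥ 0.1, so fail to reject H₀.
The data do not give significant evidence that the true slope on residual sugar is positive.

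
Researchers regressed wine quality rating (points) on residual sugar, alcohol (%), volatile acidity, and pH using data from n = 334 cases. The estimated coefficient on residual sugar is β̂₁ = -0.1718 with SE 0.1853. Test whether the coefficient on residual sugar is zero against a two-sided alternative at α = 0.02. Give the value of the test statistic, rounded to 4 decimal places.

H₀: β₁ = 0 vs H₁: β₁ ≠ 0.
t = (β̂₁ − β₁⁰)/SE = -0.1718 / 0.1853 = -0.9271.
df = n − k − 1 = 334 − 4 − 1 = 329.
Two-sided p ≈ 0.3545, which is ≥ 0.02, so fail to reject H₀.
The data do not give significant evidence of an association between residual sugar and wine quality rating, after adjusting for the other predictors.

t = -0.9271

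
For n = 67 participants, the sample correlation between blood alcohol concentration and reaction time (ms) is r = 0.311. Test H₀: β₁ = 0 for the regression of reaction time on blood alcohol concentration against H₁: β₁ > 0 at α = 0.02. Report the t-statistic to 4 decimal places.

t = r·√(n − 2)/√(1 − r²) = 0.311·√65/√0.903279 = 2.6382.
df = n − 2 = 65.
One-sided p ≈ 0.0052, which is < 0.02, so reject H₀.
There is evidence of a linear association between blood alcohol concentration and reaction time.

t = 2.6382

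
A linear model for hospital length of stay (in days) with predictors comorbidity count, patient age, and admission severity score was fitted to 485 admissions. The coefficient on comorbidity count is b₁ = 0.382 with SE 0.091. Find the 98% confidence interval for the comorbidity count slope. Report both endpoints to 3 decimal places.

df = n − k − 1 = 485 − 3 − 1 = 481.
t* = t_{0.01, 481} = 2.334125.
Margin = t* × SE = 2.334125 × 0.091 = 0.21241.
CI: 0.382 ± 0.21241 → (0.170, 0.594).
With 98% confidence, each one-unit increase in comorbidity count is associated with a change of between 0.170 and 0.594 days in hospital length of stay, holding the other predictors fixed.

(0.170, 0.594)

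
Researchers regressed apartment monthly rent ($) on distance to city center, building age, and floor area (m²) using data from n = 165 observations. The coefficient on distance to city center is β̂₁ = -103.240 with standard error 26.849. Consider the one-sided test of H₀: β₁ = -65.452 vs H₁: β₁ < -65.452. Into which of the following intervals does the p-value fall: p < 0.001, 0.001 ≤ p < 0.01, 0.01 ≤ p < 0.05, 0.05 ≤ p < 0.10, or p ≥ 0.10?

0.05 ≤ p < 0.10

t = (-103.240 − (-65.452)) / 26.849 = -1.407.
df = n − k − 1 = 165 − 3 − 1 = 161.
One-sided p = P(T_{161} < t) ≈ 0.0806.
So 0.05 ≤ p < 0.10.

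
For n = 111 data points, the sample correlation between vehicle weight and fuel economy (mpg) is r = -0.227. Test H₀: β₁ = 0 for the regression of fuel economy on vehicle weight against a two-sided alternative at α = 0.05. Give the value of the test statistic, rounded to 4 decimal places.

t = -2.4335

t = r·√(n − 2)/√(1 − r²) = -0.227·√109/√0.948471 = -2.4335.
df = n − 2 = 109.
Two-sided p ≈ 0.0166, which is < 0.05, so reject H₀.
There is evidence of a linear association between vehicle weight and fuel economy.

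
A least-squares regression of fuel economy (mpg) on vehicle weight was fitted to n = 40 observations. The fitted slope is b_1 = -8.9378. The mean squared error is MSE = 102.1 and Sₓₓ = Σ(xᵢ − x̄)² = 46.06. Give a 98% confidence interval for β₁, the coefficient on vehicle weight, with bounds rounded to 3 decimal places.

SE(b_1) = √(MSE/Sₓₓ) = √(102.1/46.06) = 1.48885.
df = n − 2 = 38.
t* = t_{0.01, 38} = 2.428568.
Margin = t* × SE = 2.428568 × 1.48885 = 3.61577.
CI: -8.9378 ± 3.61577 → (-12.554, -5.322).
With 98% confidence, each one-unit increase in vehicle weight is associated with a change of between -12.554 and -5.322 mpg in fuel economy.

(-12.554, -5.322)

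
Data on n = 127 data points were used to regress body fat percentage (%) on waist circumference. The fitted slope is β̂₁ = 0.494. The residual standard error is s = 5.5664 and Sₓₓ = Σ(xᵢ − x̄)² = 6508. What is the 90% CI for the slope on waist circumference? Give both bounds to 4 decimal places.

SE(β̂₁) = s/√Sₓₓ = 5.5664/√6508 = 0.0690002.
df = n − 2 = 125.
t* = t_{0.05, 125} = 1.657135.
Margin = t* × SE = 1.657135 × 0.0690002 = 0.114343.
CI: 0.494 ± 0.114343 → (0.3797, 0.6083).
With 90% confidence, each one-unit increase in waist circumference is associated with a change of between 0.3797 and 0.6083 % in body fat percentage.

(0.3797, 0.6083)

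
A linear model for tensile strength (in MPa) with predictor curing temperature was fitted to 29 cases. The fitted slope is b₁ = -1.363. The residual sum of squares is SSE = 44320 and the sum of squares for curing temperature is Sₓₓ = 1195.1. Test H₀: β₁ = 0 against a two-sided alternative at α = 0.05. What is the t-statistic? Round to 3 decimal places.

MSE = SSE/(n − 2) = 44320/27 = 1641.48.
SE(b₁) = √(MSE/Sₓₓ) = √(1641.48/1195.1) = 1.17197.
t = -1.363 / 1.17197 = -1.163.
df = n − 2 = 27.
Two-sided p ≈ 0.2550, which is ≥ 0.05, so fail to reject H₀.
The data do not give significant evidence of an association between curing temperature and tensile strength.

t = -1.163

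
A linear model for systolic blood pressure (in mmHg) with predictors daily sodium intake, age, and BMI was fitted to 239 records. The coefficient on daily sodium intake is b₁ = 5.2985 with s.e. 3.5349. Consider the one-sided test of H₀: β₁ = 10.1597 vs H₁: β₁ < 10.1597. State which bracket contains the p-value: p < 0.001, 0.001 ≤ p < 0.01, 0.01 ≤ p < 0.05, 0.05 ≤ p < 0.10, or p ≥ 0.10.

t = (5.2985 − 10.1597) / 3.5349 = -1.375.
df = n − k − 1 = 239 − 3 − 1 = 235.
One-sided p = P(T_{235} < t) ≈ 0.0852.
So 0.05 ≤ p < 0.10.

0.05 ≤ p < 0.10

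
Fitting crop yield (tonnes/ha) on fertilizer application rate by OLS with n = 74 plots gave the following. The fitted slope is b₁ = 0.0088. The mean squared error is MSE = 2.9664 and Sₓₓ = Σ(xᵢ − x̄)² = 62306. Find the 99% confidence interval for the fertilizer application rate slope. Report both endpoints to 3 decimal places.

(-0.009, 0.027)

SE(b₁) = √(MSE/Sₓₓ) = √(2.9664/62306) = 0.00690001.
df = n − 2 = 72.
t* = t_{0.005, 72} = 2.645852.
Margin = t* × SE = 2.645852 × 0.00690001 = 0.01826.
CI: 0.0088 ± 0.01826 → (-0.009, 0.027).
With 99% confidence, each one-unit increase in fertilizer application rate is associated with a change of between -0.009 and 0.027 tonnes/ha in crop yield.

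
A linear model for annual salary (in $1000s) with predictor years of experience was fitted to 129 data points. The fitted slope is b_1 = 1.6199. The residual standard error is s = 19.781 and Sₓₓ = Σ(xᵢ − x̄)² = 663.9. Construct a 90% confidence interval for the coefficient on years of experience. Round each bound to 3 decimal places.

SE(b_1) = s/√Sₓₓ = 19.781/√663.9 = 0.767709.
df = n − 2 = 127.
t* = t_{0.05, 127} = 1.65694.
Margin = t* × SE = 1.65694 × 0.767709 = 1.27205.
CI: 1.6199 ± 1.27205 → (0.348, 2.892).
With 90% confidence, each one-unit increase in years of experience is associated with a change of between 0.348 and 2.892 $1000s in annual salary.

(0.348, 2.892)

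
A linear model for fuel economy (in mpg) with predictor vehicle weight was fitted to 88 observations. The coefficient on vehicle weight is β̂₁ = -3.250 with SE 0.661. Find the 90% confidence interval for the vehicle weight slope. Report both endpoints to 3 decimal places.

(-4.349, -2.151)

df = n − 2 = 88 − 2 = 86.
t* = t_{0.05, 86} = 1.662765.
Margin = t* × SE = 1.662765 × 0.661 = 1.09909.
CI: -3.250 ± 1.09909 → (-4.349, -2.151).
With 90% confidence, each one-unit increase in vehicle weight is associated with a change of between -4.349 and -2.151 mpg in fuel economy.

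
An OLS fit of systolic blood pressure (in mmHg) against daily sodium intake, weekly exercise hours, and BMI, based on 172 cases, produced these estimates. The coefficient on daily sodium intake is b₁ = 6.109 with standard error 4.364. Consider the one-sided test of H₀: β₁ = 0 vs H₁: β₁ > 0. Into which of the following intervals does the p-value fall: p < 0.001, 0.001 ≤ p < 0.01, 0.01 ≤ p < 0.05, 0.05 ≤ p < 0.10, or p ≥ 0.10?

0.05 ≤ p < 0.10

t = 6.109 / 4.364 = 1.400.
df = n − k − 1 = 172 − 3 − 1 = 168.
One-sided p = P(T_{168} > t) ≈ 0.0817.
So 0.05 ≤ p < 0.10.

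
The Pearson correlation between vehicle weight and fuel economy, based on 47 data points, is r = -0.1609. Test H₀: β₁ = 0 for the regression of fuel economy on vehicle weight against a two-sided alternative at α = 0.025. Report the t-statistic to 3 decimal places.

t = r·√(n − 2)/√(1 − r²) = -0.1609·√45/√0.974111 = -1.094.
df = n − 2 = 45.
Two-sided p ≈ 0.2800, which is ≥ 0.025, so fail to reject H₀.
The data do not give significant evidence of a linear association between vehicle weight and fuel economy.

t = -1.094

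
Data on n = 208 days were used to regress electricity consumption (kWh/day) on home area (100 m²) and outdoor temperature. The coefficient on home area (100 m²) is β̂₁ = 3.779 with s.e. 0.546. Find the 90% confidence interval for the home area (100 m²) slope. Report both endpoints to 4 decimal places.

df = n − k − 1 = 208 − 2 − 1 = 205.
t* = t_{0.05, 205} = 1.652321.
Margin = t* × SE = 1.652321 × 0.546 = 0.902167.
CI: 3.779 ± 0.902167 → (2.8768, 4.6812).
With 90% confidence, each one-unit increase in home area (100 m²) is associated with a change of between 2.8768 and 4.6812 kWh/day in electricity consumption, holding the other predictors fixed.

(2.8768, 4.6812)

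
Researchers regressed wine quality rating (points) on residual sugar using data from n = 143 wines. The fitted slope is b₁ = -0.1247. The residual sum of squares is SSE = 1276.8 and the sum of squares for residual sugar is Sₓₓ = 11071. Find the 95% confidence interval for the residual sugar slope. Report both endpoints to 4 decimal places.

MSE = SSE/(n − 2) = 1276.8/141 = 9.05532.
SE(b₁) = √(MSE/Sₓₓ) = √(9.05532/11071) = 0.0285995.
df = n − 2 = 141.
t* = t_{0.025, 141} = 1.976931.
Margin = t* × SE = 1.976931 × 0.0285995 = 0.056539.
CI: -0.1247 ± 0.056539 → (-0.1812, -0.0682).
With 95% confidence, each one-unit increase in residual sugar is associated with a change of between -0.1812 and -0.0682 points in wine quality rating.

(-0.1812, -0.0682)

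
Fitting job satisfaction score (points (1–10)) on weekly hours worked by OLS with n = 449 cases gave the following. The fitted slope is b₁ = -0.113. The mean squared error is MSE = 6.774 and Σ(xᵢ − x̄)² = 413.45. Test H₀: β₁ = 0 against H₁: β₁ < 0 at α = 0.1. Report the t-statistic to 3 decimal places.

SE(b₁) = √(MSE/Sₓₓ) = √(6.774/413.45) = 0.128.
t = -0.113 / 0.128 = -0.883.
df = n − 2 = 447.
One-sided p ≈ 0.1889, which is ≥ 0.1, so fail to reject H₀.
The data do not give significant evidence that the true slope on weekly hours worked is negative.

t = -0.883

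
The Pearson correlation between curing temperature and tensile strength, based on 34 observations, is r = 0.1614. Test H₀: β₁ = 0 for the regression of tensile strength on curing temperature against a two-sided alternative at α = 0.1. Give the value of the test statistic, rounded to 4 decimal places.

t = 0.9251

t = r·√(n − 2)/√(1 − r²) = 0.1614·√32/√0.97395 = 0.9251.
df = n − 2 = 32.
Two-sided p ≈ 0.3618, which is ≥ 0.1, so fail to reject H₀.
The data do not give significant evidence of a linear association between curing temperature and tensile strength.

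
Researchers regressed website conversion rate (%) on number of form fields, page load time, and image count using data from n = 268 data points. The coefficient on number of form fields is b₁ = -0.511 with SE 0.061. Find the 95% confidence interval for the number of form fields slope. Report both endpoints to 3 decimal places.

(-0.631, -0.391)

df = n − k − 1 = 268 − 3 − 1 = 264.
t* = t_{0.025, 264} = 1.96899.
Margin = t* × SE = 1.96899 × 0.061 = 0.12011.
CI: -0.511 ± 0.12011 → (-0.631, -0.391).
With 95% confidence, each one-unit increase in number of form fields is associated with a change of between -0.631 and -0.391 % in website conversion rate, holding the other predictors fixed.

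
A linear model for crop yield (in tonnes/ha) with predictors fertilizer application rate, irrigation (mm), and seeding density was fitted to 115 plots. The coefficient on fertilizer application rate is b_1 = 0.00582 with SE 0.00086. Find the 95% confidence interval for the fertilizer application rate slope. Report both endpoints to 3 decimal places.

(0.004, 0.008)

df = n − k − 1 = 115 − 3 − 1 = 111.
t* = t_{0.025, 111} = 1.981567.
Margin = t* × SE = 1.981567 × 0.00086 = 0.00170.
CI: 0.00582 ± 0.00170 → (0.004, 0.008).
With 95% confidence, each one-unit increase in fertilizer application rate is associated with a change of between 0.004 and 0.008 tonnes/ha in crop yield, holding the other predictors fixed.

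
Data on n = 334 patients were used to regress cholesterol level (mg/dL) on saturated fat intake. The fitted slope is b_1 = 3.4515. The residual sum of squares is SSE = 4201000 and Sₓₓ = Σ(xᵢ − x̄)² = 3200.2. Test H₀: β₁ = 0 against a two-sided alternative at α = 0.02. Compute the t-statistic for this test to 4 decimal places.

MSE = SSE/(n − 2) = 4201000/332 = 12653.6.
SE(b_1) = √(MSE/Sₓₓ) = √(12653.6/3200.2) = 1.98847.
t = 3.4515 / 1.98847 = 1.7358.
df = n − 2 = 332.
Two-sided p ≈ 0.0835, which is ≥ 0.02, so fail to reject H₀.
The data do not give significant evidence of an association between saturated fat intake and cholesterol level.

t = 1.7358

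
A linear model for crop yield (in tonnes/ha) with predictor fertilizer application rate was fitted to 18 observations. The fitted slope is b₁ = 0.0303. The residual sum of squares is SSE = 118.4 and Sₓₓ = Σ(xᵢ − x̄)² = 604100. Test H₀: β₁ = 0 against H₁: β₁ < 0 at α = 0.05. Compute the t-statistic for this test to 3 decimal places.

MSE = SSE/(n − 2) = 118.4/16 = 7.4.
SE(b₁) = √(MSE/Sₓₓ) = √(7.4/604100) = 0.00349995.
t = 0.0303 / 0.00349995 = 8.657.
df = n − 2 = 16.
One-sided p ≈ 1.0000, which is ≥ 0.05, so fail to reject H₀.
The data do not give significant evidence that the true slope on fertilizer application rate is negative.

t = 8.657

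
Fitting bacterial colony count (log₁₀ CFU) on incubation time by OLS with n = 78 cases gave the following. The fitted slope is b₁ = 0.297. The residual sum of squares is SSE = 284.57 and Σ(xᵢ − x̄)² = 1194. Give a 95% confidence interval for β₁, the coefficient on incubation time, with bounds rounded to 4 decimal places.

MSE = SSE/(n − 2) = 284.57/76 = 3.74434.
SE(b₁) = √(MSE/Sₓₓ) = √(3.74434/1194) = 0.0559997.
df = n − 2 = 76.
t* = t_{0.025, 76} = 1.991673.
Margin = t* × SE = 1.991673 × 0.0559997 = 0.111533.
CI: 0.297 ± 0.111533 → (0.1855, 0.4085).
With 95% confidence, each one-unit increase in incubation time is associated with a change of between 0.1855 and 0.4085 log₁₀ CFU in bacterial colony count.

(0.1855, 0.4085)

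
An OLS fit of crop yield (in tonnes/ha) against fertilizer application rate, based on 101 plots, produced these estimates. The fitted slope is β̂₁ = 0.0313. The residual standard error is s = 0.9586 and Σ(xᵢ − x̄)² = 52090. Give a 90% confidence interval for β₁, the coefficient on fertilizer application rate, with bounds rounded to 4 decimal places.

SE(β̂₁) = s/√Sₓₓ = 0.9586/√52090 = 0.00420011.
df = n − 2 = 99.
t* = t_{0.05, 99} = 1.660391.
Margin = t* × SE = 1.660391 × 0.00420011 = 0.006974.
CI: 0.0313 ± 0.006974 → (0.0243, 0.0383).
With 90% confidence, each one-unit increase in fertilizer application rate is associated with a change of between 0.0243 and 0.0383 tonnes/ha in crop yield.

(0.0243, 0.0383)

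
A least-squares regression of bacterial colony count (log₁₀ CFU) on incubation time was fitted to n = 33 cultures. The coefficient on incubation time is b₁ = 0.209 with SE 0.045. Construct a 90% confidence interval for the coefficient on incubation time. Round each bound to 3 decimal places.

df = n − 2 = 33 − 2 = 31.
t* = t_{0.05, 31} = 1.695519.
Margin = t* × SE = 1.695519 × 0.045 = 0.07630.
CI: 0.209 ± 0.07630 → (0.133, 0.285).
With 90% confidence, each one-unit increase in incubation time is associated with a change of between 0.133 and 0.285 log₁₀ CFU in bacterial colony count.

(0.133, 0.285)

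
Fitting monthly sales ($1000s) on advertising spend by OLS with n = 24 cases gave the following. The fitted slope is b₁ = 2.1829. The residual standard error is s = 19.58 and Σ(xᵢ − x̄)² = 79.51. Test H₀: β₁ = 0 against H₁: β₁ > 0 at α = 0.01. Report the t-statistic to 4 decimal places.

SE(b₁) = s/√Sₓₓ = 19.58/√79.51 = 2.19585.
t = 2.1829 / 2.19585 = 0.9941.
df = n − 2 = 22.
One-sided p ≈ 0.1655, which is ≥ 0.01, so fail to reject H₀.
The data do not give significant evidence that the true slope on advertising spend is positive.

t = 0.9941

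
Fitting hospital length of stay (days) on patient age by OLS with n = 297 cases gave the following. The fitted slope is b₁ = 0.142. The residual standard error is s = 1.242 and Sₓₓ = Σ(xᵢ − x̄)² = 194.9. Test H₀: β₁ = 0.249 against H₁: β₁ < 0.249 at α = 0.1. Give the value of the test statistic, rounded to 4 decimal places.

SE(b₁) = s/√Sₓₓ = 1.242/√194.9 = 0.0889643.
t = (0.142 − 0.249) / 0.0889643 = -1.2027.
df = n − 2 = 295.
One-sided p ≈ 0.1150, which is ≥ 0.1, so fail to reject H₀.
The data do not give significant evidence that the true slope on patient age is below 0.249 days per unit.

t = -1.2027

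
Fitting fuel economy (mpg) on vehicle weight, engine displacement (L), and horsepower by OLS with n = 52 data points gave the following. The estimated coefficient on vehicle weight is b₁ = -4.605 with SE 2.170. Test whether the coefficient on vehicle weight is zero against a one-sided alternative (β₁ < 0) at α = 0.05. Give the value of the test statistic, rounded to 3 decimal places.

t = -2.122

H₀: β₁ = 0 vs H₁: β₁ < 0.
t = (b₁ − β₁⁰)/SE = -4.605 / 2.170 = -2.122.
df = n − k − 1 = 52 − 3 − 1 = 48.
One-sided p ≈ 0.0195, which is < 0.05, so reject H₀.
There is evidence that the true slope on vehicle weight is negative, holding the other predictors fixed.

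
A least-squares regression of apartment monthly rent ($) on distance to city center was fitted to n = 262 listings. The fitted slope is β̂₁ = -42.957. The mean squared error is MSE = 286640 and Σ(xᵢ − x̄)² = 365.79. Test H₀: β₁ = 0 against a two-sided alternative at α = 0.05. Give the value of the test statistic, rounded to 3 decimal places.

SE(β̂₁) = √(MSE/Sₓₓ) = √(286640/365.79) = 27.9932.
t = -42.957 / 27.9932 = -1.535.
df = n − 2 = 260.
Two-sided p ≈ 0.1261, which is ≥ 0.05, so fail to reject H₀.
The data do not give significant evidence of an association between distance to city center and apartment monthly rent.

t = -1.535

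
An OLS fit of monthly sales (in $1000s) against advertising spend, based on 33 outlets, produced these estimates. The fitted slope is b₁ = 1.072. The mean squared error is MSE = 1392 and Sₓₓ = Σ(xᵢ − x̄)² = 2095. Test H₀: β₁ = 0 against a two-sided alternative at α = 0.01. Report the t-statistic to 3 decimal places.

t = 1.315

SE(b₁) = √(MSE/Sₓₓ) = √(1392/2095) = 0.815131.
t = 1.072 / 0.815131 = 1.315.
df = n − 2 = 31.
Two-sided p ≈ 0.1981, which is ≥ 0.01, so fail to reject H₀.
The data do not give significant evidence of an association between advertising spend and monthly sales.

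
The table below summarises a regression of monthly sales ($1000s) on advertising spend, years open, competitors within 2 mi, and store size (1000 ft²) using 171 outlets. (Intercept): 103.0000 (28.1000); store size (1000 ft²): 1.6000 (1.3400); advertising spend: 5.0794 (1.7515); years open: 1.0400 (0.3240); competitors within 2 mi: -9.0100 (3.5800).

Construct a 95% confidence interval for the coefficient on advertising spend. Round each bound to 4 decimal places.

Read off: b = 5.0794, SE = 1.7515 for advertising spend.
df = n − k − 1 = 171 − 4 − 1 = 166.
t* = t_{0.025, 166} = 1.974358.
Margin = t* × SE = 1.974358 × 1.7515 = 3.458088.
CI: 5.0794 ± 3.458088 → (1.6213, 8.5375).

(1.6213, 8.5375)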